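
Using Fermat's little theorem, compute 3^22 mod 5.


Fermat's little theorem: if p is prime and gcd(a,p)=1, then a^(p-1) ≡ 1 (mod p)
p = 5 is prime, gcd(3,5) = 1
Reduce exponent: 22 mod 4 = 2
So 3^22 ≡ 3^2 (mod 5)
3^2 mod 5 = 4

3^22 ≡ 4 (mod 5)


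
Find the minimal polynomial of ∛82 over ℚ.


∛82 satisfies x³ - 82 = 0, irreducible over ℚ (no rational root; 82 is not a perfect cube)

Minimal polynomial: x³ - 82


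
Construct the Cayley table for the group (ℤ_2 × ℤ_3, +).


Elements: {(0,0), (0,1), (0,2), (1,0), (1,1), (1,2)}
Operation: componentwise addition mod (2, 3)
Entry (a, b) = ((a₁+b₁) mod 2, (a₂+b₂) mod 3)

Cayley table:
      | (0,0) | (0,1) | (0,2) | (1,0) | (1,1) | (1,2)
(0,0) | (0,0) | (0,1) | (0,2) | (1,0) | (1,1) | (1,2)
(0,1) | (0,1) | (0,2) | (0,0) | (1,1) | (1,2) | (1,0)
(0,2) | (0,2) | (0,0) | (0,1) | (1,2) | (1,0) | (1,1)
(1,0) | (1,0) | (1,1) | (1,2) | (0,0) | (0,1) | (0,2)
(1,1) | (1,1) | (1,2) | (1,0) | (0,1) | (0,2) | (0,0)
(1,2) | (1,2) | (1,0) | (1,1) | (0,2) | (0,0) | (0,1)


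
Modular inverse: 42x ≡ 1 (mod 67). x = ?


Use the extended Euclidean algorithm to write 1 = 42·s + 67·t; then s mod 67 is the inverse.
Euclidean algorithm:
  42 = 0·67 + 42
  67 = 1·42 + 25
  42 = 1·25 + 17
  25 = 1·17 + 8
  17 = 2·8 + 1
  8 = 8·1 + 0
gcd(42,67) = 1
Back-substitution gives: 42·(8) + 67·(-5) = 1
So 42⁻¹ ≡ 8 ≡ 8 (mod 67)
Check: 42 × 8 = 336 ≡ 1 (mod 67) ✓

42⁻¹ ≡ 8 (mod 67)


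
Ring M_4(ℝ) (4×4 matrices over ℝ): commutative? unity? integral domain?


Matrix multiplication is non-commutative for n ≥ 2; the identity matrix I is the unity; singular matrices give zero divisors, so not an integral domain
Commutative: No
Integral domain: No
Has unity: Yes

M_4(ℝ) (4×4 matrices over ℝ): Commutative=No, Unity=Yes


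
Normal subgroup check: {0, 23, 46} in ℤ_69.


H = {0, 23, 46} in ℤ_69
ℤ_69 is abelian; every subgroup of an abelian group is normal

Yes, normal subgroup


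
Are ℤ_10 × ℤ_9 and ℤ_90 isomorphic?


Comparing ℤ_10 × ℤ_9 and ℤ_90:
gcd(10,9) = 1, so ℤ_10 × ℤ_9 ≅ ℤ_90 (CRT)

Yes, ℤ_10 × ℤ_9 ≅ ℤ_90


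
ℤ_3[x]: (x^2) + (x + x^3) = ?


Add coefficients mod 3:
x^0: 0 + 0 = 0 (mod 3)
x^1: 0 + 1 = 1 (mod 3)
x^2: 1 + 0 = 1 (mod 3)
x^3: 0 + 1 = 1 (mod 3)
Result: x + x^2 + x^3

f + g = x + x^2 + x^3


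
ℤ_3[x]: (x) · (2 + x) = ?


Expand and collect like terms; reduce coefficients mod 3:
x^0: 0·2 = 0 ≡ 0 (mod 3)
x^1: 0·1 + 1·2 = 2 ≡ 2 (mod 3)
x^2: 1·1 = 1 ≡ 1 (mod 3)
Result: 2x + x^2

f · g = 2x + x^2


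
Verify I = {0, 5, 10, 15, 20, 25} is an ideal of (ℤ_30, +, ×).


Check ideal conditions for I = {0, 5, 10, 15, 20, 25} in ℤ_30:
(1) I is an additive subgroup? Yes
(2) For r ∈ ℤ_30 and a ∈ I: r·a ∈ I? Yes

Yes, I is an ideal of ℤ_30


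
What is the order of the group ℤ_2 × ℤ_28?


|A × B| = |A| · |B|
|ℤ_2 × ℤ_28| = 2 × 28 = 56

|ℤ_2 × ℤ_28| = 56


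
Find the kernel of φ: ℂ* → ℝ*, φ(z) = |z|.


Kernel = preimage of identity
ker(φ) = {z ∈ ℂ* | |z| = 1} = unit circle S¹

ker(φ) = S¹ (unit circle)


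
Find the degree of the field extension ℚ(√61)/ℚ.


√61 has minimal polynomial x² - 61 (irreducible over ℚ since 61 is squarefree)

[ℚ(√61)/ℚ] = 2


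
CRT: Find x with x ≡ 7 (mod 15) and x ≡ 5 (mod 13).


m₁ = 15, m₂ = 13, gcd = 1, so CRT applies. M = m₁·m₂ = 195
Let M₁ = M/m₁ = 13, M₂ = M/m₂ = 15
Find y₁ ≡ M₁⁻¹ (mod m₁): 13⁻¹ ≡ 7 (mod 15)
Find y₂ ≡ M₂⁻¹ (mod m₂): 15⁻¹ ≡ 7 (mod 13)
x = a₁·M₁·y₁ + a₂·M₂·y₂ = 7·13·7 + 5·15·7 = 1162
Reduce mod 195: x ≡ 187
Check: 187 mod 15 = 7 ✓, 187 mod 13 = 5 ✓

x ≡ 187 (mod 195)


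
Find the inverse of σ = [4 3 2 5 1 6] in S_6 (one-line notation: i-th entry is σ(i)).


To find σ⁻¹, swap domain and range:
σ(1) = 4 → σ⁻¹(4) = 1
σ(2) = 3 → σ⁻¹(3) = 2
σ(3) = 2 → σ⁻¹(2) = 3
σ(4) = 5 → σ⁻¹(5) = 4
σ(5) = 1 → σ⁻¹(1) = 5
σ(6) = 6 → σ⁻¹(6) = 6

σ⁻¹ = [5 3 2 1 4 6]


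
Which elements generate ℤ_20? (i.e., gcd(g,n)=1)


g generates ℤ_n iff gcd(g,n) = 1
Prime factors of 20: 2, 5
Generators are g ∈ {1,...,19} not divisible by any of these primes.
Generators: {1, 3, 7, 9, 11, 13, 17, 19}
Number of generators = φ(20) = 8

Generators of ℤ_20 = {1, 3, 7, 9, 11, 13, 17, 19}


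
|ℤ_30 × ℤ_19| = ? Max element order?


|ℤ_30 × ℤ_19| = 30 × 19 = 570
Max element order = lcm(30,19) = 570
Cyclic? Yes (gcd=1)

|ℤ_30×ℤ_19| = 570, max element order = 570


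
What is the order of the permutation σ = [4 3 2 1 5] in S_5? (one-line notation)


Cycle decomposition: (1 4) (2 3)
Cycle lengths: 2, 2
Order = lcm(2, 2) = 2

ord(σ) = 2


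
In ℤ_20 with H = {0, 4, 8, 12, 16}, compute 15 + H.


15 + H = {15 + h (mod 20) : h ∈ H}
15+0=15, 15+4=19, 15+8=3, 15+12=7, 15+16=11
15 + H = {3, 7, 11, 15, 19} = 3 + H

15 + H = {3, 7, 11, 15, 19}


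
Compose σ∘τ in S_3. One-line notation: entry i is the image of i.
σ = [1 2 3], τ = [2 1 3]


σ∘τ: apply τ first, then σ
1 →τ 2 →σ 2
2 →τ 1 →σ 1
3 →τ 3 →σ 3

σ∘τ = [2 1 3]


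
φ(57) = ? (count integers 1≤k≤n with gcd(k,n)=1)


Factor n: 57 = 3 × 19
φ(n) = n · ∏(1 - 1/p) over distinct primes p | n
φ(57) = 57 · (1 - 1/3) · (1 - 1/19) = 36

φ(57) = 36


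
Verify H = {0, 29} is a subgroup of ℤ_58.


Subgroup test for H = {0, 29} in (ℤ_58, +):
(1) 0 ∈ H? Yes
(2) Closure: for all a,b ∈ H, (a+b) mod 58 ∈ H? Yes
(3) Inverses: for all a ∈ H, -a mod 58 ∈ H? Yes

Yes, H is a subgroup of ℤ_58


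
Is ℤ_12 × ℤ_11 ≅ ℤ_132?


Comparing ℤ_12 × ℤ_11 and ℤ_132:
gcd(12,11) = 1, so ℤ_12 × ℤ_11 ≅ ℤ_132 (CRT)

Yes, ℤ_12 × ℤ_11 ≅ ℤ_132


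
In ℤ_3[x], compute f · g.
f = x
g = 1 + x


Expand and collect like terms; reduce coefficients mod 3:
x^0: 0·1 = 0 ≡ 0 (mod 3)
x^1: 0·1 + 1·1 = 1 ≡ 1 (mod 3)
x^2: 1·1 = 1 ≡ 1 (mod 3)
Result: x + x^2

f · g = x + x^2


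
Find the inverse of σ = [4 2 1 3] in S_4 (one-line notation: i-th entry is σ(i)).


To find σ⁻¹, swap domain and range:
σ(1) = 4 → σ⁻¹(4) = 1
σ(2) = 2 → σ⁻¹(2) = 2
σ(3) = 1 → σ⁻¹(1) = 3
σ(4) = 3 → σ⁻¹(3) = 4

σ⁻¹ = [3 2 4 1]


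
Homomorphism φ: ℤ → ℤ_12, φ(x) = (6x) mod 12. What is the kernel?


Kernel = preimage of identity
ker(φ) = {x ∈ ℤ : 6x ≡ 0 (mod 12)}. gcd(6,12) = 6, so 6x ≡ 0 (mod 12) ⟺ x ≡ 0 (mod 12/6 = 2). Hence ker(φ) = 2ℤ

ker(φ) = 2ℤ


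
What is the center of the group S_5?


Z(G) = {g ∈ G | gx = xg for all x ∈ G}
S_n is non-abelian for n ≥ 3; Z(S_5) is trivial

Z(S_5) = {e}


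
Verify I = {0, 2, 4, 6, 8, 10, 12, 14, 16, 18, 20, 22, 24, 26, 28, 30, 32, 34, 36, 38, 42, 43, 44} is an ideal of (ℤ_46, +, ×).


Check ideal conditions for I = {0, 2, 4, 6, 8, 10, 12, 14, 16, 18, 20, 22, 24, 26, 28, 30, 32, 34, 36, 38, 42, 43, 44} in ℤ_46:
(1) I is an additive subgroup? No
(2) For r ∈ ℤ_46 and a ∈ I: r·a ∈ I? No  [counterexample: r=2, a=20, r·a mod 46 = 40 ∉ I]

No, I is not an ideal of ℤ_46


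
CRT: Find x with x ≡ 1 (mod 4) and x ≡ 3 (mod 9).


m₁ = 4, m₂ = 9, gcd = 1, so CRT applies. M = m₁·m₂ = 36
Let M₁ = M/m₁ = 9, M₂ = M/m₂ = 4
Find y₁ ≡ M₁⁻¹ (mod m₁): 9⁻¹ ≡ 1 (mod 4)
Find y₂ ≡ M₂⁻¹ (mod m₂): 4⁻¹ ≡ 7 (mod 9)
x = a₁·M₁·y₁ + a₂·M₂·y₂ = 1·9·1 + 3·4·7 = 93
Reduce mod 36: x ≡ 21
Check: 21 mod 4 = 1 ✓, 21 mod 9 = 3 ✓

x ≡ 21 (mod 36)


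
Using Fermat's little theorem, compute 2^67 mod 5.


Fermat's little theorem: if p is prime and gcd(a,p)=1, then a^(p-1) ≡ 1 (mod p)
p = 5 is prime, gcd(2,5) = 1
Reduce exponent: 67 mod 4 = 3
So 2^67 ≡ 2^3 (mod 5)
2^3 mod 5 = 3

2^67 ≡ 3 (mod 5)


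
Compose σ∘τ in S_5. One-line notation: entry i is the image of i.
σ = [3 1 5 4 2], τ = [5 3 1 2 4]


σ∘τ: apply τ first, then σ
1 →τ 5 →σ 2
2 →τ 3 →σ 5
3 →τ 1 →σ 3
4 →τ 2 →σ 1
5 →τ 4 →σ 4

σ∘τ = [2 5 3 1 4]


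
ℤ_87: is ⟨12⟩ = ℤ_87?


g generates ℤ_n iff gcd(g, n) = 1
gcd(12, 87) = 3
Since gcd = 3 ≠ 1, ⟨12⟩ has order 29 < 87, so 12 is not a generator.

No, 12 does not generate ℤ_87


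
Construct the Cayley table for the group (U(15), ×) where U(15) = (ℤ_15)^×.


Elements: {1, 2, 4, 7, 8, 11, 13, 14}
Operation: multiplication mod 15
Entry (a, b) = (a × b) mod 15

Cayley table:
   |  1 |  2 |  4 |  7 |  8 | 11 | 13 | 14
 1 |  1 |  2 |  4 |  7 |  8 | 11 | 13 | 14
 2 |  2 |  4 |  8 | 14 |  1 |  7 | 11 | 13
 4 |  4 |  8 |  1 | 13 |  2 | 14 |  7 | 11
 7 |  7 | 14 | 13 |  4 | 11 |  2 |  1 |  8
 8 |  8 |  1 |  2 | 11 |  4 | 13 | 14 |  7
11 | 11 |  7 | 14 |  2 | 13 |  1 |  8 |  4
13 | 13 | 11 |  7 |  1 | 14 |  8 |  4 |  2
14 | 14 | 13 | 11 |  8 |  7 |  4 |  2 |  1


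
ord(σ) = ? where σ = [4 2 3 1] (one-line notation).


Cycle decomposition: (1 4)
Cycle lengths: 2
Order = lcm(2) = 2

ord(σ) = 2


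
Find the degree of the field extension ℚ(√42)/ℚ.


√42 has minimal polynomial x² - 42 (irreducible over ℚ since 42 is squarefree)

[ℚ(√42)/ℚ] = 2


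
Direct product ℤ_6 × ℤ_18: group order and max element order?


|ℤ_6 × ℤ_18| = 6 × 18 = 108
Max element order = lcm(6,18) = 18
Cyclic? No (gcd=6)

|ℤ_6×ℤ_18| = 108, max element order = 18


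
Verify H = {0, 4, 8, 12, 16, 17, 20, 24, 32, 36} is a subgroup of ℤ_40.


Subgroup test for H = {0, 4, 8, 12, 16, 17, 20, 24, 32, 36} in (ℤ_40, +):
(1) 0 ∈ H? Yes
(2) Closure: for all a,b ∈ H, (a+b) mod 40 ∈ H? No  [counterexample: 4 + 17 = 21 ∉ H]
(3) Inverses: for all a ∈ H, -a mod 40 ∈ H? No

No, H is not a subgroup of ℤ_40


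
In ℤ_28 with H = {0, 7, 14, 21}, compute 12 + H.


12 + H = {12 + h (mod 28) : h ∈ H}
12+0=12, 12+7=19, 12+14=26, 12+21=5
12 + H = {5, 12, 19, 26} = 5 + H

12 + H = {5, 12, 19, 26}


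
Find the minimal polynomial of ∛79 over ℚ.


∛79 satisfies x³ - 79 = 0, irreducible over ℚ (no rational root; 79 is not a perfect cube)

Minimal polynomial: x³ - 79


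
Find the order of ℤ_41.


ℤ_n has n elements.

|ℤ_41| = 41


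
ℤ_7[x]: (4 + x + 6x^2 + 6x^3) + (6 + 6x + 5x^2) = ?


Add coefficients mod 7:
x^0: 4 + 6 = 3 (mod 7)
x^1: 1 + 6 = 0 (mod 7)
x^2: 6 + 5 = 4 (mod 7)
x^3: 6 + 0 = 6 (mod 7)
Result: 3 + 4x^2 + 6x^3

f + g = 3 + 4x^2 + 6x^3


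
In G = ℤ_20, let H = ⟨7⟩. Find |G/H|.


|⟨7⟩| = n / gcd(7, 20) = 20 / 1 = 20
H is normal (ℤ_20 is abelian).
|G/H| = |G| / |H| = 20 / 20 = 1

|G/H| = 1


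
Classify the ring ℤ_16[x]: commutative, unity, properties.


ℤ_16 has zero divisors (2·8 ≡ 0), and these lift to constant zero divisors in ℤ_16[x]; so not an integral domain
Commutative: Yes
Integral domain: No
Has unity: Yes

ℤ_16[x]: Commutative=Yes, Unity=Yes


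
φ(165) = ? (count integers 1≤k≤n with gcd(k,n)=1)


Factor n: 165 = 3 × 5 × 11
φ(n) = n · ∏(1 - 1/p) over distinct primes p | n
φ(165) = 165 · (1 - 1/3) · (1 - 1/5) · (1 - 1/11) = 80

φ(165) = 80


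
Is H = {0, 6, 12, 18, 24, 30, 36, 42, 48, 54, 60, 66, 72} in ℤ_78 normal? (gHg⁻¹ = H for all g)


H = {0, 6, 12, 18, 24, 30, 36, 42, 48, 54, 60, 66, 72} in ℤ_78
ℤ_78 is abelian; every subgroup of an abelian group is normal

Yes, normal subgroup


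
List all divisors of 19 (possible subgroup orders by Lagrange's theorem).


Lagrange's theorem: |H| divides |G|
|G| = 19
Divisors of 19: 1, 19

Possible subgroup orders: {1, 19}


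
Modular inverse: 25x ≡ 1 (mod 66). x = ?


Use the extended Euclidean algorithm to write 1 = 25·s + 66·t; then s mod 66 is the inverse.
Euclidean algorithm:
  25 = 0·66 + 25
  66 = 2·25 + 16
  25 = 1·16 + 9
  16 = 1·9 + 7
  9 = 1·7 + 2
  7 = 3·2 + 1
  2 = 2·1 + 0
gcd(25,66) = 1
Back-substitution gives: 25·(-29) + 66·(11) = 1
So 25⁻¹ ≡ -29 ≡ 37 (mod 66)
Check: 25 × 37 = 925 ≡ 1 (mod 66) ✓

25⁻¹ ≡ 37 (mod 66)


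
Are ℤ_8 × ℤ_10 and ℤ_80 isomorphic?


Comparing ℤ_8 × ℤ_10 and ℤ_80:
gcd(8,10) = 2 ≠ 1. Max element order in ℤ_8×ℤ_10 is lcm(8,10) = 40 < 80, so it has no element of order 80

No, ℤ_8 × ℤ_10 ≇ ℤ_80


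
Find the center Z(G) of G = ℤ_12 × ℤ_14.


Z(G) = {g ∈ G | gx = xg for all x ∈ G}
Direct product of abelian groups is abelian, so Z(G) = G

Z(ℤ_12 × ℤ_14) = ℤ_12 × ℤ_14


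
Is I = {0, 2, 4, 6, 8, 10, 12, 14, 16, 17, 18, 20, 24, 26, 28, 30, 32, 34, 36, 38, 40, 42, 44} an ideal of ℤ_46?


Check ideal conditions for I = {0, 2, 4, 6, 8, 10, 12, 14, 16, 17, 18, 20, 24, 26, 28, 30, 32, 34, 36, 38, 40, 42, 44} in ℤ_46:
(1) I is an additive subgroup? No
(2) For r ∈ ℤ_46 and a ∈ I: r·a ∈ I? No  [counterexample: r=2, a=34, r·a mod 46 = 22 ∉ I]

No, I is not an ideal of ℤ_46


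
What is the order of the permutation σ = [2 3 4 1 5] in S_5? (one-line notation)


Cycle decomposition: (1 2 3 4)
Cycle lengths: 4
Order = lcm(4) = 4

ord(σ) = 4


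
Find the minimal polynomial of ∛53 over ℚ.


∛53 satisfies x³ - 53 = 0, irreducible over ℚ (no rational root; 53 is not a perfect cube)

Minimal polynomial: x³ - 53


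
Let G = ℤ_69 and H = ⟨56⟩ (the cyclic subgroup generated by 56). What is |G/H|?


|⟨56⟩| = n / gcd(56, 69) = 69 / 1 = 69
H is normal (ℤ_69 is abelian).
|G/H| = |G| / |H| = 69 / 69 = 1

|G/H| = 1


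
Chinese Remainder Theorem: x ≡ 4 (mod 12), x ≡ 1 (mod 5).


m₁ = 12, m₂ = 5, gcd = 1, so CRT applies. M = m₁·m₂ = 60
Let M₁ = M/m₁ = 5, M₂ = M/m₂ = 12
Find y₁ ≡ M₁⁻¹ (mod m₁): 5⁻¹ ≡ 5 (mod 12)
Find y₂ ≡ M₂⁻¹ (mod m₂): 12⁻¹ ≡ 3 (mod 5)
x = a₁·M₁·y₁ + a₂·M₂·y₂ = 4·5·5 + 1·12·3 = 136
Reduce mod 60: x ≡ 16
Check: 16 mod 12 = 4 ✓, 16 mod 5 = 1 ✓

x ≡ 16 (mod 60)


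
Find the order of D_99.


|D_n| = 2n (n rotations and n reflections)
|D_99| = 2×99 = 198

|D_99| = 198


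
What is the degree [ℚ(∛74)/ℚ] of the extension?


∛74 has minimal polynomial x³ - 74 (irreducible over ℚ since 74 is not a perfect cube)

[ℚ(∛74)/ℚ] = 3


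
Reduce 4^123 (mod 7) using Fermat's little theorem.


Fermat's little theorem: if p is prime and gcd(a,p)=1, then a^(p-1) ≡ 1 (mod p)
p = 7 is prime, gcd(4,7) = 1
Reduce exponent: 123 mod 6 = 3
So 4^123 ≡ 4^3 (mod 7)
4^3 mod 7 = 1

4^123 ≡ 1 (mod 7)


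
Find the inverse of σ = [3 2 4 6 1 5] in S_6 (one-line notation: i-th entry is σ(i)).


To find σ⁻¹, swap domain and range:
σ(1) = 3 → σ⁻¹(3) = 1
σ(2) = 2 → σ⁻¹(2) = 2
σ(3) = 4 → σ⁻¹(4) = 3
σ(4) = 6 → σ⁻¹(6) = 4
σ(5) = 1 → σ⁻¹(1) = 5
σ(6) = 5 → σ⁻¹(5) = 6

σ⁻¹ = [5 2 1 3 6 4]


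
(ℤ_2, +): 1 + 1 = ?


Operation: addition mod 2
1 + 1 = (a + b) mod 2 with a = 1, b = 1

1 + 1 = 0


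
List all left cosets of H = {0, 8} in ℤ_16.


H = {0, 8}, |H| = 2
Number of cosets = |G|/|H| = 16/2 = 8
0 + H = {0, 8}
1 + H = {1, 9}
2 + H = {2, 10}
3 + H = {3, 11}
4 + H = {4, 12}
5 + H = {5, 13}
6 + H = {6, 14}
7 + H = {7, 15}

Cosets: 0+H={0,8}; 1+H={1,9}; 2+H={2,10}; 3+H={3,11}; 4+H={4,12}; 5+H={5,13}; 6+H={6,14}; 7+H={7,15}


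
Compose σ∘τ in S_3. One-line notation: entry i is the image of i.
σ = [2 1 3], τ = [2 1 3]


σ∘τ: apply τ first, then σ
1 →τ 2 →σ 1
2 →τ 1 →σ 2
3 →τ 3 →σ 3

σ∘τ = [1 2 3]


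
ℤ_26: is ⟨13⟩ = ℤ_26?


g generates ℤ_n iff gcd(g, n) = 1
gcd(13, 26) = 13
Since gcd = 13 ≠ 1, ⟨13⟩ has order 2 < 26, so 13 is not a generator.

No, 13 does not generate ℤ_26


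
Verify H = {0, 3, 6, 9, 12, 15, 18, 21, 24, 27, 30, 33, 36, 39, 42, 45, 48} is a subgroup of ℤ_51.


Subgroup test for H = {0, 3, 6, 9, 12, 15, 18, 21, 24, 27, 30, 33, 36, 39, 42, 45, 48} in (ℤ_51, +):
(1) 0 ∈ H? Yes
(2) Closure: for all a,b ∈ H, (a+b) mod 51 ∈ H? Yes
(3) Inverses: for all a ∈ H, -a mod 51 ∈ H? Yes

Yes, H is a subgroup of ℤ_51


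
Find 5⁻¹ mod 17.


Use the extended Euclidean algorithm to write 1 = 5·s + 17·t; then s mod 17 is the inverse.
Euclidean algorithm:
  5 = 0·17 + 5
  17 = 3·5 + 2
  5 = 2·2 + 1
  2 = 2·1 + 0
gcd(5,17) = 1
Back-substitution gives: 5·(7) + 17·(-2) = 1
So 5⁻¹ ≡ 7 ≡ 7 (mod 17)
Check: 5 × 7 = 35 ≡ 1 (mod 17) ✓

5⁻¹ ≡ 7 (mod 17)


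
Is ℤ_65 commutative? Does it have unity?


ℤ_65 is a commutative ring with unity 1; 65 = 5×13 is composite, so 5·13 ≡ 0 gives zero divisors (not an integral domain)
Commutative: Yes
Integral domain: No
Has unity: Yes

ℤ_65: Commutative=Yes, Unity=Yes


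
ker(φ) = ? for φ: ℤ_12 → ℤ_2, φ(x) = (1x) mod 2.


Kernel = preimage of identity
ker(φ) = {x ∈ ℤ_12 : 1x ≡ 0 (mod 2)}. Since 2 | 12, φ is well-defined. The kernel is the cyclic subgroup ⟨2⟩ of ℤ_12 (order 6), i.e. {0, 2, 4, 6, 8, 10}

ker(φ) = {0, 2, 4, 6, 8, 10}


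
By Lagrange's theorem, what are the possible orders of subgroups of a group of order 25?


Lagrange's theorem: |H| divides |G|
|G| = 25
Divisors of 25: 1, 5, 25

Possible subgroup orders: {1, 5, 25}


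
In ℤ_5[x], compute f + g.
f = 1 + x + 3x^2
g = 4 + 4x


Add coefficients mod 5:
x^0: 1 + 4 = 0 (mod 5)
x^1: 1 + 4 = 0 (mod 5)
x^2: 3 + 0 = 3 (mod 5)
Result: 3x^2

f + g = 3x^2


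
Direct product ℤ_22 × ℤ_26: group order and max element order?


|ℤ_22 × ℤ_26| = 22 × 26 = 572
Max element order = lcm(22,26) = 286
Cyclic? No (gcd=2)

|ℤ_22×ℤ_26| = 572, max element order = 286


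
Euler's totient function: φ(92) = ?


Factor n: 92 = 2^2 × 23
φ(n) = n · ∏(1 - 1/p) over distinct primes p | n
φ(92) = 92 · (1 - 1/2) · (1 - 1/23) = 44

φ(92) = 44


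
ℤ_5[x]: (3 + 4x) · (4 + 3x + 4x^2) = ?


Expand and collect like terms; reduce coefficients mod 5:
x^0: 3·4 = 12 ≡ 2 (mod 5)
x^1: 3·3 + 4·4 = 25 ≡ 0 (mod 5)
x^2: 3·4 + 4·3 = 24 ≡ 4 (mod 5)
x^3: 4·4 = 16 ≡ 1 (mod 5)
Result: 2 + 4x^2 + x^3

f · g = 2 + 4x^2 + x^3


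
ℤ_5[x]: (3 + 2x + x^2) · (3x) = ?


Expand and collect like terms; reduce coefficients mod 5:
x^0: 3·0 = 0 ≡ 0 (mod 5)
x^1: 3·3 + 2·0 = 9 ≡ 4 (mod 5)
x^2: 2·3 + 1·0 = 6 ≡ 1 (mod 5)
x^3: 1·3 = 3 ≡ 3 (mod 5)
Result: 4x + x^2 + 3x^3

f · g = 4x + x^2 + 3x^3


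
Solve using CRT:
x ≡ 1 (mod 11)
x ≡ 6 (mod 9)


m₁ = 11, m₂ = 9, gcd = 1, so CRT applies. M = m₁·m₂ = 99
Let M₁ = M/m₁ = 9, M₂ = M/m₂ = 11
Find y₁ ≡ M₁⁻¹ (mod m₁): 9⁻¹ ≡ 5 (mod 11)
Find y₂ ≡ M₂⁻¹ (mod m₂): 11⁻¹ ≡ 5 (mod 9)
x = a₁·M₁·y₁ + a₂·M₂·y₂ = 1·9·5 + 6·11·5 = 375
Reduce mod 99: x ≡ 78
Check: 78 mod 11 = 1 ✓, 78 mod 9 = 6 ✓

x ≡ 78 (mod 99)


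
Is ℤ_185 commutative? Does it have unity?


ℤ_185 is a commutative ring with unity 1; 185 = 5×37 is composite, so 5·37 ≡ 0 gives zero divisors (not an integral domain)
Commutative: Yes
Integral domain: No
Has unity: Yes

ℤ_185: Commutative=Yes, Unity=Yes


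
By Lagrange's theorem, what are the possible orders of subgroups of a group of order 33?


Lagrange's theorem: |H| divides |G|
|G| = 33
Divisors of 33: 1, 3, 11, 33

Possible subgroup orders: {1, 3, 11, 33}


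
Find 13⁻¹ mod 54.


Use the extended Euclidean algorithm to write 1 = 13·s + 54·t; then s mod 54 is the inverse.
Euclidean algorithm:
  13 = 0·54 + 13
  54 = 4·13 + 2
  13 = 6·2 + 1
  2 = 2·1 + 0
gcd(13,54) = 1
Back-substitution gives: 13·(25) + 54·(-6) = 1
So 13⁻¹ ≡ 25 ≡ 25 (mod 54)
Check: 13 × 25 = 325 ≡ 1 (mod 54) ✓

13⁻¹ ≡ 25 (mod 54)


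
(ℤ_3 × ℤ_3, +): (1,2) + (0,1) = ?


Operation: componentwise addition mod (3, 3)
(1,2) + (0,1) = ((a₁+b₁) mod 3, (a₂+b₂) mod 3) with a = (1,2), b = (0,1)

(1,2) + (0,1) = (1,0)


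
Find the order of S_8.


|S_n| = n! (number of permutations of n symbols)
|S_8| = 8! = 40320

|S_8| = 40320


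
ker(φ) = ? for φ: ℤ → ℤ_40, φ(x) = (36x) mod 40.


Kernel = preimage of identity
ker(φ) = {x ∈ ℤ : 36x ≡ 0 (mod 40)}. gcd(36,40) = 4, so 36x ≡ 0 (mod 40) ⟺ x ≡ 0 (mod 40/4 = 10). Hence ker(φ) = 10ℤ

ker(φ) = 10ℤ


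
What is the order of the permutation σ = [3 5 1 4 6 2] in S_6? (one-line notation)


Cycle decomposition: (1 3) (2 5 6)
Cycle lengths: 2, 3
Order = lcm(2, 3) = 6

ord(σ) = 6


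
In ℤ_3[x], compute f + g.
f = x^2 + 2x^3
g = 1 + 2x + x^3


Add coefficients mod 3:
x^0: 0 + 1 = 1 (mod 3)
x^1: 0 + 2 = 2 (mod 3)
x^2: 1 + 0 = 1 (mod 3)
x^3: 2 + 1 = 0 (mod 3)
Result: 1 + 2x + x^2

f + g = 1 + 2x + x^2


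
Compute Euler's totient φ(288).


Factor n: 288 = 2^5 × 3^2
φ(n) = n · ∏(1 - 1/p) over distinct primes p | n
φ(288) = 288 · (1 - 1/2) · (1 - 1/3) = 96

φ(288) = 96


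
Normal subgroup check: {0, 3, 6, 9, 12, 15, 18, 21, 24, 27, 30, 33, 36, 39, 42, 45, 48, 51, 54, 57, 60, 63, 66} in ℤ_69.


H = {0, 3, 6, 9, 12, 15, 18, 21, 24, 27, 30, 33, 36, 39, 42, 45, 48, 51, 54, 57, 60, 63, 66} in ℤ_69
ℤ_69 is abelian; every subgroup of an abelian group is normal

Yes, normal subgroup


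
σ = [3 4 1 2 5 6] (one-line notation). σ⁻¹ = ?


To find σ⁻¹, swap domain and range:
σ(1) = 3 → σ⁻¹(3) = 1
σ(2) = 4 → σ⁻¹(4) = 2
σ(3) = 1 → σ⁻¹(1) = 3
σ(4) = 2 → σ⁻¹(2) = 4
σ(5) = 5 → σ⁻¹(5) = 5
σ(6) = 6 → σ⁻¹(6) = 6

σ⁻¹ = [3 4 1 2 5 6]


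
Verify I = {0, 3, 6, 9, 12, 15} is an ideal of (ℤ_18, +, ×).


Check ideal conditions for I = {0, 3, 6, 9, 12, 15} in ℤ_18:
(1) I is an additive subgroup? Yes
(2) For r ∈ ℤ_18 and a ∈ I: r·a ∈ I? Yes

Yes, I is an ideal of ℤ_18


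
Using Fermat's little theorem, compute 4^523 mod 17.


Fermat's little theorem: if p is prime and gcd(a,p)=1, then a^(p-1) ≡ 1 (mod p)
p = 17 is prime, gcd(4,17) = 1
Reduce exponent: 523 mod 16 = 11
So 4^523 ≡ 4^11 (mod 17)
4^11 mod 17 = 13

4^523 ≡ 13 (mod 17)


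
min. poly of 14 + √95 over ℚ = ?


Let α = 14 + √95. Then α - 14 = √95, so (α - 14)² = 95, giving α² - 28α + 101 = 0. Degree 2 and α ∉ ℚ, so this is the minimal polynomial.

Minimal polynomial: x² - 28x + 101


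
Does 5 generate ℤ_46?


g generates ℤ_n iff gcd(g, n) = 1
gcd(5, 46) = 1
Since gcd = 1, 5 is a generator.

Yes, 5 generates ℤ_46


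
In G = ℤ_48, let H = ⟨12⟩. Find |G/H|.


|⟨12⟩| = n / gcd(12, 48) = 48 / 12 = 4
H is normal (ℤ_48 is abelian).
|G/H| = |G| / |H| = 48 / 4 = 12

|G/H| = 12


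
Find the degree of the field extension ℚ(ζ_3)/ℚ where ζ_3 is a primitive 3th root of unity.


[ℚ(ζ_n):ℚ] = deg Φ_n(x) = φ(n). Here φ(3) = 2

[ℚ(ζ_3)/ℚ where ζ_3 is a primitive 3th root of unity] = 2


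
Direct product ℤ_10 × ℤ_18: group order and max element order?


|ℤ_10 × ℤ_18| = 10 × 18 = 180
Max element order = lcm(10,18) = 90
Cyclic? No (gcd=2)

|ℤ_10×ℤ_18| = 180, max element order = 90


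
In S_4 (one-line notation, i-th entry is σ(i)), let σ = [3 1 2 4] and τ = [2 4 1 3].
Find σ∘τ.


σ∘τ: apply τ first, then σ
1 →τ 2 →σ 1
2 →τ 4 →σ 4
3 →τ 1 →σ 3
4 →τ 3 →σ 2

σ∘τ = [1 4 3 2]


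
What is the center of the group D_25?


Z(G) = {g ∈ G | gx = xg for all x ∈ G}
For odd n, Z(D_n) = {e}: no nontrivial rotation commutes with all reflections

Z(D_25) = {e}


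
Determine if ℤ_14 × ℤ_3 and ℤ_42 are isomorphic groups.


Comparing ℤ_14 × ℤ_3 and ℤ_42:
gcd(14,3) = 1, so ℤ_14 × ℤ_3 ≅ ℤ_42 (CRT)

Yes, ℤ_14 × ℤ_3 ≅ ℤ_42


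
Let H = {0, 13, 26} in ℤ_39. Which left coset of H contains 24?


24 + H = {24 + h (mod 39) : h ∈ H}
24+0=24, 24+13=37, 24+26=11
24 + H = {11, 24, 37} = 11 + H

24 + H = {11, 24, 37}


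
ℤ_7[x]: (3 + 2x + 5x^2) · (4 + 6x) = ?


Expand and collect like terms; reduce coefficients mod 7:
x^0: 3·4 = 12 ≡ 5 (mod 7)
x^1: 3·6 + 2·4 = 26 ≡ 5 (mod 7)
x^2: 2·6 + 5·4 = 32 ≡ 4 (mod 7)
x^3: 5·6 = 30 ≡ 2 (mod 7)
Result: 5 + 5x + 4x^2 + 2x^3

f · g = 5 + 5x + 4x^2 + 2x^3


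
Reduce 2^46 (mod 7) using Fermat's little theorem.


Fermat's little theorem: if p is prime and gcd(a,p)=1, then a^(p-1) ≡ 1 (mod p)
p = 7 is prime, gcd(2,7) = 1
Reduce exponent: 46 mod 6 = 4
So 2^46 ≡ 2^4 (mod 7)
2^4 mod 7 = 2

2^46 ≡ 2 (mod 7)


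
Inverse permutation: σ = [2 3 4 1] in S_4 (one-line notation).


To find σ⁻¹, swap domain and range:
σ(1) = 2 → σ⁻¹(2) = 1
σ(2) = 3 → σ⁻¹(3) = 2
σ(3) = 4 → σ⁻¹(4) = 3
σ(4) = 1 → σ⁻¹(1) = 4

σ⁻¹ = [4 1 2 3]


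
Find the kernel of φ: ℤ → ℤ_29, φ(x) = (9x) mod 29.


Kernel = preimage of identity
ker(φ) = {x ∈ ℤ : 9x ≡ 0 (mod 29)}. gcd(9,29) = 1, so 9x ≡ 0 (mod 29) ⟺ x ≡ 0 (mod 29/1 = 29). Hence ker(φ) = 29ℤ

ker(φ) = 29ℤ


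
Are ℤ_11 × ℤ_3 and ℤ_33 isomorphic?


Comparing ℤ_11 × ℤ_3 and ℤ_33:
gcd(11,3) = 1, so ℤ_11 × ℤ_3 ≅ ℤ_33 (CRT)

Yes, ℤ_11 × ℤ_3 ≅ ℤ_33


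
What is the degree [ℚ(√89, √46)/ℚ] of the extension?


[ℚ(√89,√46):ℚ] = [ℚ(√89,√46):ℚ(√89)]·[ℚ(√89):ℚ] = 2·2 = 4

[ℚ(√89, √46)/ℚ] = 4


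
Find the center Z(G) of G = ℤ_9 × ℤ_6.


Z(G) = {g ∈ G | gx = xg for all x ∈ G}
Direct product of abelian groups is abelian, so Z(G) = G

Z(ℤ_9 × ℤ_6) = ℤ_9 × ℤ_6


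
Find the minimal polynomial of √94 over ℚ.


√94 satisfies x² - 94 = 0, irreducible over ℚ since 94 is squarefree

Minimal polynomial: x² - 94


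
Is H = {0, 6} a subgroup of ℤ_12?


Subgroup test for H = {0, 6} in (ℤ_12, +):
(1) 0 ∈ H? Yes
(2) Closure: for all a,b ∈ H, (a+b) mod 12 ∈ H? Yes
(3) Inverses: for all a ∈ H, -a mod 12 ∈ H? Yes

Yes, H is a subgroup of ℤ_12


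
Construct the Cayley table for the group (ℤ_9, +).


Elements: {0, 1, 2, 3, 4, 5, 6, 7, 8}
Operation: addition mod 9
Entry (a, b) = (a + b) mod 9

Cayley table:
  | 0 | 1 | 2 | 3 | 4 | 5 | 6 | 7 | 8
0 | 0 | 1 | 2 | 3 | 4 | 5 | 6 | 7 | 8
1 | 1 | 2 | 3 | 4 | 5 | 6 | 7 | 8 | 0
2 | 2 | 3 | 4 | 5 | 6 | 7 | 8 | 0 | 1
3 | 3 | 4 | 5 | 6 | 7 | 8 | 0 | 1 | 2
4 | 4 | 5 | 6 | 7 | 8 | 0 | 1 | 2 | 3
5 | 5 | 6 | 7 | 8 | 0 | 1 | 2 | 3 | 4
6 | 6 | 7 | 8 | 0 | 1 | 2 | 3 | 4 | 5
7 | 7 | 8 | 0 | 1 | 2 | 3 | 4 | 5 | 6
8 | 8 | 0 | 1 | 2 | 3 | 4 | 5 | 6 | 7


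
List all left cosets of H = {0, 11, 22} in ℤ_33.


H = {0, 11, 22}, |H| = 3
Number of cosets = |G|/|H| = 33/3 = 11
0 + H = {0, 11, 22}
1 + H = {1, 12, 23}
2 + H = {2, 13, 24}
3 + H = {3, 14, 25}
4 + H = {4, 15, 26}
5 + H = {5, 16, 27}
6 + H = {6, 17, 28}
7 + H = {7, 18, 29}
8 + H = {8, 19, 30}
9 + H = {9, 20, 31}
10 + H = {10, 21, 32}

Cosets: 0+H={0,11,22}; 1+H={1,12,23}; 2+H={2,13,24}; 3+H={3,14,25}; 4+H={4,15,26}; 5+H={5,16,27}; 6+H={6,17,28}; 7+H={7,18,29}; 8+H={8,19,30}; 9+H={9,20,31}; 10+H={10,21,32}


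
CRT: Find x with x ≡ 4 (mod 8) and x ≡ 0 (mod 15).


m₁ = 8, m₂ = 15, gcd = 1, so CRT applies. M = m₁·m₂ = 120
Let M₁ = M/m₁ = 15, M₂ = M/m₂ = 8
Find y₁ ≡ M₁⁻¹ (mod m₁): 15⁻¹ ≡ 7 (mod 8)
Find y₂ ≡ M₂⁻¹ (mod m₂): 8⁻¹ ≡ 2 (mod 15)
x = a₁·M₁·y₁ + a₂·M₂·y₂ = 4·15·7 + 0·8·2 = 420
Reduce mod 120: x ≡ 60
Check: 60 mod 8 = 4 ✓, 60 mod 15 = 0 ✓

x ≡ 60 (mod 120)


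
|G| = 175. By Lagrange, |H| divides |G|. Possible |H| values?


Lagrange's theorem: |H| divides |G|
|G| = 175
Divisors of 175: 1, 5, 7, 25, 35, 175

Possible subgroup orders: {1, 5, 7, 25, 35, 175}


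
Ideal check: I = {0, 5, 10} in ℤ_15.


Check ideal conditions for I = {0, 5, 10} in ℤ_15:
(1) I is an additive subgroup? Yes
(2) For r ∈ ℤ_15 and a ∈ I: r·a ∈ I? Yes

Yes, I is an ideal of ℤ_15


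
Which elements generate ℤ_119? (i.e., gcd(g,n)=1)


g generates ℤ_n iff gcd(g,n) = 1
Prime factors of 119: 7, 17
Generators are g ∈ {1,...,118} not divisible by any of these primes.
Generators: {1, 2, 3, 4, 5, 6, 8, 9, 10, 11, 12, 13, 15, 16, 18, 19, 20, 22, 23, 24, 25, 26, 27, 29, 30, 31, 32, 33, 36, 37, 38, 39, 40, 41, 43, 44, 45, 46, 47, 48, 50, 52, 53, 54, 55, 57, 58, 59, 60, 61, 62, 64, 65, 66, 67, 69, 71, 72, 73, 74, 75, 76, 78, 79, 80, 81, 82, 83, 86, 87, 88, 89, 90, 92, 93, 94, 95, 96, 97, 99, 100, 101, 103, 104, 106, 107, 108, 109, 110, 111, 113, 114, 115, 116, 117, 118}
Number of generators = φ(119) = 96

Generators of ℤ_119 = {1, 2, 3, 4, 5, 6, 8, 9, 10, 11, 12, 13, 15, 16, 18, 19, 20, 22, 23, 24, 25, 26, 27, 29, 30, 31, 32, 33, 36, 37, 38, 39, 40, 41, 43, 44, 45, 46, 47, 48, 50, 52, 53, 54, 55, 57, 58, 59, 60, 61, 62, 64, 65, 66, 67, 69, 71, 72, 73, 74, 75, 76, 78, 79, 80, 81, 82, 83, 86, 87, 88, 89, 90, 92, 93, 94, 95, 96, 97, 99, 100, 101, 103, 104, 106, 107, 108, 109, 110, 111, 113, 114, 115, 116, 117, 118}


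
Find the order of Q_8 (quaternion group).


Q_8 = {±1, ±i, ±j, ±k}
|Q_8| = 8

|Q_8 (quaternion group)| = 8


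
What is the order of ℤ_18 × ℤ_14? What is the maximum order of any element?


|ℤ_18 × ℤ_14| = 18 × 14 = 252
Max element order = lcm(18,14) = 126
Cyclic? No (gcd=2)

|ℤ_18×ℤ_14| = 252, max element order = 126


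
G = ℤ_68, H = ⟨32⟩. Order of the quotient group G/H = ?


|⟨32⟩| = n / gcd(32, 68) = 68 / 4 = 17
H is normal (ℤ_68 is abelian).
|G/H| = |G| / |H| = 68 / 17 = 4

|G/H| = 4


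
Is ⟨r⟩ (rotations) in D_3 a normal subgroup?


H = ⟨r⟩ (rotations) in D_3
The rotation subgroup ⟨r⟩ has index 2 in D_3, so it is normal

Yes, normal subgroup


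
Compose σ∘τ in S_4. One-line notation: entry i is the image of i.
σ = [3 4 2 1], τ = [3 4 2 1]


σ∘τ: apply τ first, then σ
1 →τ 3 →σ 2
2 →τ 4 →σ 1
3 →τ 2 →σ 4
4 →τ 1 →σ 3

σ∘τ = [2 1 4 3]


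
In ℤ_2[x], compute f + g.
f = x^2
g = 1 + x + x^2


Add coefficients mod 2:
x^0: 0 + 1 = 1 (mod 2)
x^1: 0 + 1 = 1 (mod 2)
x^2: 1 + 1 = 0 (mod 2)
Result: 1 + x

f + g = 1 + x


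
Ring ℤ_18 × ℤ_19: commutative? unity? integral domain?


Direct product ring; commutative with unity (1,1); but (1,0)·(0,1) = (0,0) gives zero divisors, so not an integral domain
Commutative: Yes
Integral domain: No
Has unity: Yes

ℤ_18 × ℤ_19: Commutative=Yes, Unity=Yes


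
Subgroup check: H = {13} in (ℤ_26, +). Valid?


Subgroup test for H = {13} in (ℤ_26, +):
(1) 0 ∈ H? No
(2) Closure: for all a,b ∈ H, (a+b) mod 26 ∈ H? No  [counterexample: 13 + 13 = 0 ∉ H]
(3) Inverses: for all a ∈ H, -a mod 26 ∈ H? Yes

No, H is not a subgroup of ℤ_26


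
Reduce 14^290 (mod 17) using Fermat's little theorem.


Fermat's little theorem: if p is prime and gcd(a,p)=1, then a^(p-1) ≡ 1 (mod p)
p = 17 is prime, gcd(14,17) = 1
Reduce exponent: 290 mod 16 = 2
So 14^290 ≡ 14^2 (mod 17)
14^2 mod 17 = 9

14^290 ≡ 9 (mod 17)


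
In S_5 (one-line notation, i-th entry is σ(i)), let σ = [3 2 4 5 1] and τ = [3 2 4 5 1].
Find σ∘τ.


σ∘τ: apply τ first, then σ
1 →τ 3 →σ 4
2 →τ 2 →σ 2
3 →τ 4 →σ 5
4 →τ 5 →σ 1
5 →τ 1 →σ 3

σ∘τ = [4 2 5 1 3]


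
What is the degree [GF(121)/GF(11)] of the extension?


GF(121) = GF(11^2), so the extension degree is 2

[GF(121)/GF(11)] = 2


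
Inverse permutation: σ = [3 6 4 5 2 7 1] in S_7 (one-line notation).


To find σ⁻¹, swap domain and range:
σ(1) = 3 → σ⁻¹(3) = 1
σ(2) = 6 → σ⁻¹(6) = 2
σ(3) = 4 → σ⁻¹(4) = 3
σ(4) = 5 → σ⁻¹(5) = 4
σ(5) = 2 → σ⁻¹(2) = 5
σ(6) = 7 → σ⁻¹(7) = 6
σ(7) = 1 → σ⁻¹(1) = 7

σ⁻¹ = [7 5 1 3 4 2 6]


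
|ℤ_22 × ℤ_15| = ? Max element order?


|ℤ_22 × ℤ_15| = 22 × 15 = 330
Max element order = lcm(22,15) = 330
Cyclic? Yes (gcd=1)

|ℤ_22×ℤ_15| = 330, max element order = 330


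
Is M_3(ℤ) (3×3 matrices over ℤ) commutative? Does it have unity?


Matrix multiplication is non-commutative for n ≥ 2; the identity matrix I is the unity; singular matrices give zero divisors, so not an integral domain
Commutative: No
Integral domain: No
Has unity: Yes

M_3(ℤ) (3×3 matrices over ℤ): Commutative=No, Unity=Yes


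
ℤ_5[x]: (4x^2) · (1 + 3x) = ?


Expand and collect like terms; reduce coefficients mod 5:
x^0: 0·1 = 0 ≡ 0 (mod 5)
x^1: 0·3 + 0·1 = 0 ≡ 0 (mod 5)
x^2: 0·3 + 4·1 = 4 ≡ 4 (mod 5)
x^3: 4·3 = 12 ≡ 2 (mod 5)
Result: 4x^2 + 2x^3

f · g = 4x^2 + 2x^3


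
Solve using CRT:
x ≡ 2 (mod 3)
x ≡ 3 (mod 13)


m₁ = 3, m₂ = 13, gcd = 1, so CRT applies. M = m₁·m₂ = 39
Let M₁ = M/m₁ = 13, M₂ = M/m₂ = 3
Find y₁ ≡ M₁⁻¹ (mod m₁): 13⁻¹ ≡ 1 (mod 3)
Find y₂ ≡ M₂⁻¹ (mod m₂): 3⁻¹ ≡ 9 (mod 13)
x = a₁·M₁·y₁ + a₂·M₂·y₂ = 2·13·1 + 3·3·9 = 107
Reduce mod 39: x ≡ 29
Check: 29 mod 3 = 2 ✓, 29 mod 13 = 3 ✓

x ≡ 29 (mod 39)


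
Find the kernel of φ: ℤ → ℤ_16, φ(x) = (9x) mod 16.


Kernel = preimage of identity
ker(φ) = {x ∈ ℤ : 9x ≡ 0 (mod 16)}. gcd(9,16) = 1, so 9x ≡ 0 (mod 16) ⟺ x ≡ 0 (mod 16/1 = 16). Hence ker(φ) = 16ℤ

ker(φ) = 16ℤ


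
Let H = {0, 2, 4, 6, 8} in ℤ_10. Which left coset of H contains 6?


6 + H = {6 + h (mod 10) : h ∈ H}
6+0=6, 6+2=8, 6+4=0, 6+6=2, 6+8=4
6 + H = {0, 2, 4, 6, 8} = 0 + H

6 + H = {0, 2, 4, 6, 8}


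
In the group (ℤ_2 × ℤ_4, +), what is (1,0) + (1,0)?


Operation: componentwise addition mod (2, 4)
(1,0) + (1,0) = ((a₁+b₁) mod 2, (a₂+b₂) mod 4) with a = (1,0), b = (1,0)

(1,0) + (1,0) = (0,0)


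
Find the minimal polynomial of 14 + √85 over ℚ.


Let α = 14 + √85. Then α - 14 = √85, so (α - 14)² = 85, giving α² - 28α + 111 = 0. Degree 2 and α ∉ ℚ, so this is the minimal polynomial.

Minimal polynomial: x² - 28x + 111


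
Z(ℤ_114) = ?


Z(G) = {g ∈ G | gx = xg for all x ∈ G}
ℤ_114 is abelian, so Z(G) = G

Z(ℤ_114) = ℤ_114


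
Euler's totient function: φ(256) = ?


Factor n: 256 = 2^8
φ(n) = n · ∏(1 - 1/p) over distinct primes p | n
φ(256) = 256 · (1 - 1/2) = 128

φ(256) = 128


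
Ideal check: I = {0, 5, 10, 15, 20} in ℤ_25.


Check ideal conditions for I = {0, 5, 10, 15, 20} in ℤ_25:
(1) I is an additive subgroup? Yes
(2) For r ∈ ℤ_25 and a ∈ I: r·a ∈ I? Yes

Yes, I is an ideal of ℤ_25


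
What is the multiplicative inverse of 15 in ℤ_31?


Use the extended Euclidean algorithm to write 1 = 15·s + 31·t; then s mod 31 is the inverse.
Euclidean algorithm:
  15 = 0·31 + 15
  31 = 2·15 + 1
  15 = 15·1 + 0
gcd(15,31) = 1
Back-substitution gives: 15·(-2) + 31·(1) = 1
So 15⁻¹ ≡ -2 ≡ 29 (mod 31)
Check: 15 × 29 = 435 ≡ 1 (mod 31) ✓

15⁻¹ ≡ 29 (mod 31)


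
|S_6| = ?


|S_n| = n! (number of permutations of n symbols)
|S_6| = 6! = 720

|S_6| = 720


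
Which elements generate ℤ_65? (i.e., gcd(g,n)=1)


g generates ℤ_n iff gcd(g,n) = 1
Prime factors of 65: 5, 13
Generators are g ∈ {1,...,64} not divisible by any of these primes.
Generators: {1, 2, 3, 4, 6, 7, 8, 9, 11, 12, 14, 16, 17, 18, 19, 21, 22, 23, 24, 27, 28, 29, 31, 32, 33, 34, 36, 37, 38, 41, 42, 43, 44, 46, 47, 48, 49, 51, 53, 54, 56, 57, 58, 59, 61, 62, 63, 64}
Number of generators = φ(65) = 48

Generators of ℤ_65 = {1, 2, 3, 4, 6, 7, 8, 9, 11, 12, 14, 16, 17, 18, 19, 21, 22, 23, 24, 27, 28, 29, 31, 32, 33, 34, 36, 37, 38, 41, 42, 43, 44, 46, 47, 48, 49, 51, 53, 54, 56, 57, 58, 59, 61, 62, 63, 64}


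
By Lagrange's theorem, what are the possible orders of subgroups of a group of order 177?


Lagrange's theorem: |H| divides |G|
|G| = 177
Divisors of 177: 1, 3, 59, 177

Possible subgroup orders: {1, 3, 59, 177}


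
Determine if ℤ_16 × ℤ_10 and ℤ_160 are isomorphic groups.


Comparing ℤ_16 × ℤ_10 and ℤ_160:
gcd(16,10) = 2 ≠ 1. Max element order in ℤ_16×ℤ_10 is lcm(16,10) = 80 < 160, so it has no element of order 160

No, ℤ_16 × ℤ_10 ≇ ℤ_160


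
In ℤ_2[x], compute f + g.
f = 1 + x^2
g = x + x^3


Add coefficients mod 2:
x^0: 1 + 0 = 1 (mod 2)
x^1: 0 + 1 = 1 (mod 2)
x^2: 1 + 0 = 1 (mod 2)
x^3: 0 + 1 = 1 (mod 2)
Result: 1 + x + x^2 + x^3

f + g = 1 + x + x^2 + x^3


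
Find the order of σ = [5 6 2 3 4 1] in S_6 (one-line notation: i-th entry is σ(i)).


Cycle decomposition: (1 5 4 3 2 6)
Cycle lengths: 6
Order = lcm(6) = 6

ord(σ) = 6


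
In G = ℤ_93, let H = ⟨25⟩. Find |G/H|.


|⟨25⟩| = n / gcd(25, 93) = 93 / 1 = 93
H is normal (ℤ_93 is abelian).
|G/H| = |G| / |H| = 93 / 93 = 1

|G/H| = 1


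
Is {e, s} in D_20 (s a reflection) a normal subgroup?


H = {e, s} in D_20 (s a reflection)
r·s·r⁻¹ = sr⁻² ≠ s for n ≥ 3, so {e, s} is not closed under conjugation

No, not a normal subgroup


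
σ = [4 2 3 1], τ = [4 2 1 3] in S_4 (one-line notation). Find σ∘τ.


σ∘τ: apply τ first, then σ
1 →τ 4 →σ 1
2 →τ 2 →σ 2
3 →τ 1 →σ 4
4 →τ 3 →σ 3

σ∘τ = [1 2 4 3]


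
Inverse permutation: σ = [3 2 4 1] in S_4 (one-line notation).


To find σ⁻¹, swap domain and range:
σ(1) = 3 → σ⁻¹(3) = 1
σ(2) = 2 → σ⁻¹(2) = 2
σ(3) = 4 → σ⁻¹(4) = 3
σ(4) = 1 → σ⁻¹(1) = 4

σ⁻¹ = [4 2 1 3]


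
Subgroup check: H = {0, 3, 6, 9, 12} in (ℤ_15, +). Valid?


Subgroup test for H = {0, 3, 6, 9, 12} in (ℤ_15, +):
(1) 0 ∈ H? Yes
(2) Closure: for all a,b ∈ H, (a+b) mod 15 ∈ H? Yes
(3) Inverses: for all a ∈ H, -a mod 15 ∈ H? Yes

Yes, H is a subgroup of ℤ_15


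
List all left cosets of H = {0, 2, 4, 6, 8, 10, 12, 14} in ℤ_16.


H = {0, 2, 4, 6, 8, 10, 12, 14}, |H| = 8
Number of cosets = |G|/|H| = 16/8 = 2
0 + H = {0, 2, 4, 6, 8, 10, 12, 14}
1 + H = {1, 3, 5, 7, 9, 11, 13, 15}

Cosets: 0+H={0,2,4,6,8,10,12,14}; 1+H={1,3,5,7,9,11,13,15}


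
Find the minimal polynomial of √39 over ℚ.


√39 satisfies x² - 39 = 0, irreducible over ℚ since 39 is squarefree

Minimal polynomial: x² - 39


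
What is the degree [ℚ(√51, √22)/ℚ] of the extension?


[ℚ(√51,√22):ℚ] = [ℚ(√51,√22):ℚ(√51)]·[ℚ(√51):ℚ] = 2·2 = 4

[ℚ(√51, √22)/ℚ] = 4


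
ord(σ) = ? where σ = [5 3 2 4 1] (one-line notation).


Cycle decomposition: (1 5) (2 3)
Cycle lengths: 2, 2
Order = lcm(2, 2) = 2

ord(σ) = 2


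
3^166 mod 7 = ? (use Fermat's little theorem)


Fermat's little theorem: if p is prime and gcd(a,p)=1, then a^(p-1) ≡ 1 (mod p)
p = 7 is prime, gcd(3,7) = 1
Reduce exponent: 166 mod 6 = 4
So 3^166 ≡ 3^4 (mod 7)
3^4 mod 7 = 4

3^166 ≡ 4 (mod 7)


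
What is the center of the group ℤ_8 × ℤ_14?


Z(G) = {g ∈ G | gx = xg for all x ∈ G}
Direct product of abelian groups is abelian, so Z(G) = G

Z(ℤ_8 × ℤ_14) = ℤ_8 × ℤ_14


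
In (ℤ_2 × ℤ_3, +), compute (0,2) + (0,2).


Operation: componentwise addition mod (2, 3)
(0,2) + (0,2) = ((a₁+b₁) mod 2, (a₂+b₂) mod 3) with a = (0,2), b = (0,2)

(0,2) + (0,2) = (0,1)


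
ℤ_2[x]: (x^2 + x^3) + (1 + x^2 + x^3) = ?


Add coefficients mod 2:
x^0: 0 + 1 = 1 (mod 2)
x^1: 0 + 0 = 0 (mod 2)
x^2: 1 + 1 = 0 (mod 2)
x^3: 1 + 1 = 0 (mod 2)
Result: 1

f + g = 1


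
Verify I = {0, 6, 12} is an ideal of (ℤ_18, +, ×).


Check ideal conditions for I = {0, 6, 12} in ℤ_18:
(1) I is an additive subgroup? Yes
(2) For r ∈ ℤ_18 and a ∈ I: r·a ∈ I? Yes

Yes, I is an ideal of ℤ_18


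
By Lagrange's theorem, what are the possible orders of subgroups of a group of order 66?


Lagrange's theorem: |H| divides |G|
|G| = 66
Divisors of 66: 1, 2, 3, 6, 11, 22, 33, 66

Possible subgroup orders: {1, 2, 3, 6, 11, 22, 33, 66}
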